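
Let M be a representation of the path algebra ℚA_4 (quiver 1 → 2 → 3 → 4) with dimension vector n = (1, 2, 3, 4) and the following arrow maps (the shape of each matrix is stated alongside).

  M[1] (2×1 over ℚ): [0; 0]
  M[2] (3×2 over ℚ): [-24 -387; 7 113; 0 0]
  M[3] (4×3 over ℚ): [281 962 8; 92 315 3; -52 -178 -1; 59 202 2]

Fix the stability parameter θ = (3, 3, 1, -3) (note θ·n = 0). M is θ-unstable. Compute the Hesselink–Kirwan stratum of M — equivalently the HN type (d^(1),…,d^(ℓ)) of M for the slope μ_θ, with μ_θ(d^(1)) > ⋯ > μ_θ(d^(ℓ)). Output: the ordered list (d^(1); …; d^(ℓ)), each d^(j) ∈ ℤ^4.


Via rank(M_{q-1}∘⋯∘M_p): M ≅ I[1,1], I[2,4]^2, I[3,4], I[4,4].
μ_θ-semistable layers: μ^(1)=3; μ^(2)=1/3; μ^(3)=-1; μ^(4)=-3

((1, 0, 0, 0); (0, 2, 2, 2); (0, 0, 1, 1); (0, 0, 0, 1))


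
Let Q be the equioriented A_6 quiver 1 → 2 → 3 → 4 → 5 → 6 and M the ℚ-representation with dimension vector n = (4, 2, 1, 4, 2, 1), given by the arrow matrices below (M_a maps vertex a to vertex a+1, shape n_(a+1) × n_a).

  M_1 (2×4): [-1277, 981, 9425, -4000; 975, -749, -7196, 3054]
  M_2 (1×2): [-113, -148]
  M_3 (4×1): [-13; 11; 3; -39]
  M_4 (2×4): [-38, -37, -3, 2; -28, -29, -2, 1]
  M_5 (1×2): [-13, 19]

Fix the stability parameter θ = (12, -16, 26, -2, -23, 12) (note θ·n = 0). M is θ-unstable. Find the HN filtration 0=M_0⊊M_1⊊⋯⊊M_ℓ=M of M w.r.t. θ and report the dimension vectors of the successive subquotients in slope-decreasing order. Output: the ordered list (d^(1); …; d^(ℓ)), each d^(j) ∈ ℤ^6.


Via rank(M_{q-1}∘⋯∘M_p): M ≅ I[1,1]^2, I[1,2], I[1,4], I[4,4], I[4,5], I[4,6].
μ_θ-semistable layers: μ^(1)=12; μ^(2)=-2; μ^(3)=-25/2

((2, 0, 1, 1, 0, 1); (2, 2, 0, 1, 0, 0); (0, 0, 0, 2, 2, 0))


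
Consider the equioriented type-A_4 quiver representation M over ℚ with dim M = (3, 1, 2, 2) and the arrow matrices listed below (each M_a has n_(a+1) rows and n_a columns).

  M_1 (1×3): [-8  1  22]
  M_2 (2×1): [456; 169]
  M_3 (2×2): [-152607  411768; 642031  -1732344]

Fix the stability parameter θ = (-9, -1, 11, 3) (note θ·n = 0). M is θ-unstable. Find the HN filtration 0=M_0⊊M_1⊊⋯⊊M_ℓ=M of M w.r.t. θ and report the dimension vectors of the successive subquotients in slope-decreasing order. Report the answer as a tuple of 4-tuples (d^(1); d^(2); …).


Interval decomposition of M: I[1,1]^2, I[1,3], I[3,4], I[4,4].
HN type (ℓ=5): μ^(1)=11; μ^(2)=7; μ^(3)=3; μ^(4)=-1; μ^(5)=-9

((0, 0, 1, 0); (0, 0, 1, 1); (0, 0, 0, 1); (0, 1, 0, 0); (3, 0, 0, 0))


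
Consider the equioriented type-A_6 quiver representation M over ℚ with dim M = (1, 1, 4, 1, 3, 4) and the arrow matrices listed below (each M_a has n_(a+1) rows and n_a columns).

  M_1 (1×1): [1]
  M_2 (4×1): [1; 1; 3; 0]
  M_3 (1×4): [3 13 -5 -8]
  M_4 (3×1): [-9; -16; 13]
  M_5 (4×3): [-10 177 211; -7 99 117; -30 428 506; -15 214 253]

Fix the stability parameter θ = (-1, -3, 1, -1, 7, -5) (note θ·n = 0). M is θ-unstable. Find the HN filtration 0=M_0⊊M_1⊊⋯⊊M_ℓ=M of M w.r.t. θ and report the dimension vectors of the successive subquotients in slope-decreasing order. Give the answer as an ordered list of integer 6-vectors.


Barcode: M ≅ I[1,6], I[3,3]^3, I[5,6]^2, I[6,6]. HN layers by μ_θ (4 steps, strictly decreasing):
  μ^(1)=1; μ^(2)=0; μ^(3)=-2; μ^(4)=-5

((0, 0, 3, 0, 3, 3); (0, 0, 1, 1, 0, 0); (1, 1, 0, 0, 0, 0); (0, 0, 0, 0, 0, 1))


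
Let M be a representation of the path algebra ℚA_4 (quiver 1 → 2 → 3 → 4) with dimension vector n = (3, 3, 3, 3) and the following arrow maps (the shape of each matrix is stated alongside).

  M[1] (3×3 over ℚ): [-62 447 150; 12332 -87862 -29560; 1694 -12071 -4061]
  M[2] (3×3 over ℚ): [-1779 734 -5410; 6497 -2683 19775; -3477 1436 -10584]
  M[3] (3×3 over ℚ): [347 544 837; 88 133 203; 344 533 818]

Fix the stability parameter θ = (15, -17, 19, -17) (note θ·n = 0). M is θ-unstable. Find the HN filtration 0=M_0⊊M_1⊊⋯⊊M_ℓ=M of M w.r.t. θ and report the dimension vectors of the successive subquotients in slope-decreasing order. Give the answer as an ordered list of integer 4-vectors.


Interval decomposition of M: I[1,1], I[1,4]^2, I[2,4].
HN type (ℓ=4): μ^(1)=15; μ^(2)=1; μ^(3)=-1; μ^(4)=-17

((1, 0, 0, 0); (0, 0, 3, 3); (2, 2, 0, 0); (0, 1, 0, 0))


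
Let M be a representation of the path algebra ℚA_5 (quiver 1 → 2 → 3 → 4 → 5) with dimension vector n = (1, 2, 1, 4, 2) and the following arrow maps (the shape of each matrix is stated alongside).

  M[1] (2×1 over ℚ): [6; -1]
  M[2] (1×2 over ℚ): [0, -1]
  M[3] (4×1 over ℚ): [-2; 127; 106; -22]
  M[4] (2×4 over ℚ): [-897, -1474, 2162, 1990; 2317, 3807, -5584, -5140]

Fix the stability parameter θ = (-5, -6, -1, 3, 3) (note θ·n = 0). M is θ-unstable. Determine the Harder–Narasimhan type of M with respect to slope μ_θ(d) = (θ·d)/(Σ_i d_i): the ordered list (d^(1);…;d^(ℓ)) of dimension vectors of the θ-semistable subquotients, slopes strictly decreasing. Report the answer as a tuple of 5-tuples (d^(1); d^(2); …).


Via rank(M_{q-1}∘⋯∘M_p): M ≅ I[1,5], I[2,2], I[4,4]^2, I[4,5].
μ_θ-semistable layers: μ^(1)=3; μ^(2)=-1; μ^(3)=-11/2; μ^(4)=-6

((0, 0, 0, 4, 2); (0, 0, 1, 0, 0); (1, 1, 0, 0, 0); (0, 1, 0, 0, 0))


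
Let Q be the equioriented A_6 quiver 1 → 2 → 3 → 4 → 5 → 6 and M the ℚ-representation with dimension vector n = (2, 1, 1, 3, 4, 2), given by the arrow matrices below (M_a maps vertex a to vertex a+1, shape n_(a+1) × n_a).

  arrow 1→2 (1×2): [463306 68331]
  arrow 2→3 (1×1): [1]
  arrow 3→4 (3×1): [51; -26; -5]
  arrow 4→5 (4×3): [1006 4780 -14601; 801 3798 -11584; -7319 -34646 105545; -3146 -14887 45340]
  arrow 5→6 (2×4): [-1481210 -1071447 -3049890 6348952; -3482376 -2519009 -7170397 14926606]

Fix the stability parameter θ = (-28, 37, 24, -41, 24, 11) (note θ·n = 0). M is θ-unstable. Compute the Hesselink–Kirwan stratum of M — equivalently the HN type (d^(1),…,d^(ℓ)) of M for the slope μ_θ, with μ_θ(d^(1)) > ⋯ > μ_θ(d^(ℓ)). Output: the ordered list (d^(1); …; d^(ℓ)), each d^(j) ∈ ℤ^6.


Interval decomposition of M: I[1,1], I[1,6], I[4,5], I[4,6], I[5,5].
HN type (ℓ=5): μ^(1)=24; μ^(2)=35/2; μ^(3)=20/3; μ^(4)=-28; μ^(5)=-41

((0, 0, 0, 0, 2, 0); (0, 0, 0, 0, 2, 2); (0, 1, 1, 1, 0, 0); (2, 0, 0, 0, 0, 0); (0, 0, 0, 2, 0, 0))


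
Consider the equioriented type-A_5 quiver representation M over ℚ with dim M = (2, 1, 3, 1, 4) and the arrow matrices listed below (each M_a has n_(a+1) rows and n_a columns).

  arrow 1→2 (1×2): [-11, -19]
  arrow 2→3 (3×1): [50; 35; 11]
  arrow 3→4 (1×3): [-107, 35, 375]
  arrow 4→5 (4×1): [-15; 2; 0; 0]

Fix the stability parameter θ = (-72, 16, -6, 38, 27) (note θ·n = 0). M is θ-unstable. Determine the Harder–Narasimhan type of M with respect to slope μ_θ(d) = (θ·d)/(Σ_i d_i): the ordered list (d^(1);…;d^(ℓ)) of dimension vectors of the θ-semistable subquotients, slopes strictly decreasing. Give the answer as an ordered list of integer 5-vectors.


Interval decomposition of M: I[1,1], I[1,3], I[3,3], I[3,5], I[5,5]^3.
HN type (ℓ=5): μ^(1)=65/2; μ^(2)=27; μ^(3)=5; μ^(4)=-6; μ^(5)=-72

((0, 0, 0, 1, 1); (0, 0, 0, 0, 3); (0, 1, 1, 0, 0); (0, 0, 2, 0, 0); (2, 0, 0, 0, 0))


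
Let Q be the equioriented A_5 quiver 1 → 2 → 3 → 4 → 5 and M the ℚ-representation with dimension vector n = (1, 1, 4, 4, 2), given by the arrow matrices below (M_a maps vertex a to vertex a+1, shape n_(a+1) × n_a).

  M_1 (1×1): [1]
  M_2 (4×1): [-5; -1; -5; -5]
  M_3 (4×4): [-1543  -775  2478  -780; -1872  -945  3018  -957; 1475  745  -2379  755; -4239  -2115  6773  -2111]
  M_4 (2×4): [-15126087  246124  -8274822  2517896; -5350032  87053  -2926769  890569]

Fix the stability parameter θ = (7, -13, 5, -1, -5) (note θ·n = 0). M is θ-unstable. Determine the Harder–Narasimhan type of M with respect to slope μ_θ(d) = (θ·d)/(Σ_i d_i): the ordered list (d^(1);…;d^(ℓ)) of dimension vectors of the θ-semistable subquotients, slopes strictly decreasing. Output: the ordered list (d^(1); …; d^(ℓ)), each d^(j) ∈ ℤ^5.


Barcode: M ≅ I[1,3], I[3,4], I[3,5]^2, I[4,4]. HN layers by μ_θ (5 steps, strictly decreasing):
  μ^(1)=5; μ^(2)=2; μ^(3)=-1/3; μ^(4)=-1; μ^(5)=-3

((0, 0, 1, 0, 0); (0, 0, 1, 1, 0); (0, 0, 2, 2, 2); (0, 0, 0, 1, 0); (1, 1, 0, 0, 0))


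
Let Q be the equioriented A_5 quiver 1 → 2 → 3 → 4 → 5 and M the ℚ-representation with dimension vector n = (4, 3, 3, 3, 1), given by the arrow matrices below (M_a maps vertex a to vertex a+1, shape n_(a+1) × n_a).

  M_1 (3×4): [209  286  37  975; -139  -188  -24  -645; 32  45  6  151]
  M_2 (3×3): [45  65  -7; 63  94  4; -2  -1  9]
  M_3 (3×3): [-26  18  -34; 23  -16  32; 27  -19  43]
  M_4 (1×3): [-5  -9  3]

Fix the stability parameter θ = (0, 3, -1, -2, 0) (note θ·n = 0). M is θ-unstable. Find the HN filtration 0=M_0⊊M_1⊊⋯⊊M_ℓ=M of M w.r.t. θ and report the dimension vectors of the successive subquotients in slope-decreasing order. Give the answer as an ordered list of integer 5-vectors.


Via rank(M_{q-1}∘⋯∘M_p): M ≅ I[1,1], I[1,2], I[1,4], I[1,5], I[3,3], I[4,4].
μ_θ-semistable layers: μ^(1)=3; μ^(2)=0; μ^(3)=-1; μ^(4)=-2

((0, 1, 0, 0, 0); (4, 2, 2, 2, 1); (0, 0, 1, 0, 0); (0, 0, 0, 1, 0))


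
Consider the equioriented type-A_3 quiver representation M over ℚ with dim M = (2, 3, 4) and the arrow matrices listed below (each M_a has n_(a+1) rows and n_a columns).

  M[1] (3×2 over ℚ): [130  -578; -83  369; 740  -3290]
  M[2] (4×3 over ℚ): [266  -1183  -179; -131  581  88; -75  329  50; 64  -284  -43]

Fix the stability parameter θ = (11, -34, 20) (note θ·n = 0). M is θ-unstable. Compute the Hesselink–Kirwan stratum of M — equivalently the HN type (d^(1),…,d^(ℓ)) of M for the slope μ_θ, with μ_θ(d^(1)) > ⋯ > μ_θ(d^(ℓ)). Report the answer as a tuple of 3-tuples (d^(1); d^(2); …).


Barcode: M ≅ I[1,3]^2, I[2,3], I[3,3]. HN layers by μ_θ (3 steps, strictly decreasing):
  μ^(1)=20; μ^(2)=-23/2; μ^(3)=-34

((0, 0, 4); (2, 2, 0); (0, 1, 0))


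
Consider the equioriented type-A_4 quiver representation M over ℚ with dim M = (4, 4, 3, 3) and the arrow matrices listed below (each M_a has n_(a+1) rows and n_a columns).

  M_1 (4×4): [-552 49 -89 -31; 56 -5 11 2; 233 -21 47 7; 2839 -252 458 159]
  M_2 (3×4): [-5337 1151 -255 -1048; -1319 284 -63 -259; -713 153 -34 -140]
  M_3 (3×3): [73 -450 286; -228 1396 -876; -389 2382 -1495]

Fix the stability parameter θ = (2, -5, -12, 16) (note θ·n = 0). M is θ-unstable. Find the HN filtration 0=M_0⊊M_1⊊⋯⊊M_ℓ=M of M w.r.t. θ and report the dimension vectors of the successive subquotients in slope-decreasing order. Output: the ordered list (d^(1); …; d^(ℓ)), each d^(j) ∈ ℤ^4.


Via rank(M_{q-1}∘⋯∘M_p): M ≅ I[1,2], I[1,4]^3.
μ_θ-semistable layers: μ^(1)=16; μ^(2)=-3/2; μ^(3)=-5

((0, 0, 0, 3); (1, 1, 0, 0); (3, 3, 3, 0))


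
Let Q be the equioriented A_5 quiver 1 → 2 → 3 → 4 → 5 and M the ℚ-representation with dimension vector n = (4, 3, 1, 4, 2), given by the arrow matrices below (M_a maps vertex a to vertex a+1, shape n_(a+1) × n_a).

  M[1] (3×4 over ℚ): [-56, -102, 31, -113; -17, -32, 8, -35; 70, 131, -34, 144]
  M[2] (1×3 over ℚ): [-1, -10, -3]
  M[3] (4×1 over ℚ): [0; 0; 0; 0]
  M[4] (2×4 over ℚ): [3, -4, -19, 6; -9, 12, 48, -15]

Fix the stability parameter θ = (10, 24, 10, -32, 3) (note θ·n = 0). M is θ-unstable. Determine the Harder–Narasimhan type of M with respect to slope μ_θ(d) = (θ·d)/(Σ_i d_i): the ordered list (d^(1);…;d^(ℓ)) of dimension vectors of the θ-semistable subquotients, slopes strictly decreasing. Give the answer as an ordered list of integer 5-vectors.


Barcode: M ≅ I[1,1], I[1,2]^2, I[1,3], I[4,4]^2, I[4,5]^2. HN layers by μ_θ (5 steps, strictly decreasing):
  μ^(1)=24; μ^(2)=17; μ^(3)=10; μ^(4)=3; μ^(5)=-32

((0, 2, 0, 0, 0); (0, 1, 1, 0, 0); (4, 0, 0, 0, 0); (0, 0, 0, 0, 2); (0, 0, 0, 4, 0))


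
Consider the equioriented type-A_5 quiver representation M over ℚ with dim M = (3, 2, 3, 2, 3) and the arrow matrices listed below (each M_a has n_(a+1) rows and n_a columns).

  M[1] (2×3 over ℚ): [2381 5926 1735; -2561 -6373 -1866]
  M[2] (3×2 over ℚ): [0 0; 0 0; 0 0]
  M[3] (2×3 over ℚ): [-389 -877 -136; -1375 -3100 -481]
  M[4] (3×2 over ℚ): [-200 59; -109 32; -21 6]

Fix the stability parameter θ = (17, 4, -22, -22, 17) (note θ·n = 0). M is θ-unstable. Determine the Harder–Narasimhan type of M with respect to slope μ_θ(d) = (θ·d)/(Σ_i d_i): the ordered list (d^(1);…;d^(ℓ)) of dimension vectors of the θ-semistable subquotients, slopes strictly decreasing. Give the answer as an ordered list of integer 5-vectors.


Barcode: M ≅ I[1,1], I[1,2]^2, I[3,3], I[3,5]^2, I[5,5]. HN layers by μ_θ (3 steps, strictly decreasing):
  μ^(1)=17; μ^(2)=21/2; μ^(3)=-22

((1, 0, 0, 0, 3); (2, 2, 0, 0, 0); (0, 0, 3, 2, 0))


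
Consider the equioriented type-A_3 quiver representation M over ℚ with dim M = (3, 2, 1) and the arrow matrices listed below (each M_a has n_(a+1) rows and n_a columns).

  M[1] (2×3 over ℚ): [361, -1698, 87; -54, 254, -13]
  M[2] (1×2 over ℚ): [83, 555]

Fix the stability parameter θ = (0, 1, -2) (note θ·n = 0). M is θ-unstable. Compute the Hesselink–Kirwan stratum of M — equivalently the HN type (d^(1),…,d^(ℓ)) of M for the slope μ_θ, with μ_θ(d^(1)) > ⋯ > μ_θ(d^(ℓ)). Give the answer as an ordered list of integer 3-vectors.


Via rank(M_{q-1}∘⋯∘M_p): M ≅ I[1,1], I[1,2], I[1,3].
μ_θ-semistable layers: μ^(1)=1; μ^(2)=0; μ^(3)=-1/3

((0, 1, 0); (2, 0, 0); (1, 1, 1))


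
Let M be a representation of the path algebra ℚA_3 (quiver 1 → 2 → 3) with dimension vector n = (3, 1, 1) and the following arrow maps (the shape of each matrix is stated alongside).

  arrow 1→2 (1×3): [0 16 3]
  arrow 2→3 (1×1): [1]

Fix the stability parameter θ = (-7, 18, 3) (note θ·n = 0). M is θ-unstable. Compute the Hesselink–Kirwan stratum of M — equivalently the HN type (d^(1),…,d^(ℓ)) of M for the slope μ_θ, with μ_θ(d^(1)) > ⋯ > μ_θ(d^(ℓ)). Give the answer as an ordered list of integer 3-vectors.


Interval decomposition of M: I[1,1]^2, I[1,3].
HN type (ℓ=2): μ^(1)=21/2; μ^(2)=-7

((0, 1, 1); (3, 0, 0))


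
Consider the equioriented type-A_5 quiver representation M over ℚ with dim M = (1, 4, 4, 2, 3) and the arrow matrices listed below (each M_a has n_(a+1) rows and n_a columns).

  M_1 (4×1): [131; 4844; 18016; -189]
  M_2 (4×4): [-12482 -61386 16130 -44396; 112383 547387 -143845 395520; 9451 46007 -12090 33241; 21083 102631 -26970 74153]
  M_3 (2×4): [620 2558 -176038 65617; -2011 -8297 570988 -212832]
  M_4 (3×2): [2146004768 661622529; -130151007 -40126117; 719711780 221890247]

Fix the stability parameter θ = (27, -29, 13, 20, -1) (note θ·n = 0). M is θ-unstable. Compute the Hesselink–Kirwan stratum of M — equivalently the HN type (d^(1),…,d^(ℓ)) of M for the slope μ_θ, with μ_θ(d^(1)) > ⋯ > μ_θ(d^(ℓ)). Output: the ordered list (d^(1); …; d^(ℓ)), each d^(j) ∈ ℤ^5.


Via rank(M_{q-1}∘⋯∘M_p): M ≅ I[1,5], I[2,2]^2, I[2,5], I[3,3]^2, I[5,5].
μ_θ-semistable layers: μ^(1)=13; μ^(2)=32/3; μ^(3)=-1; μ^(4)=-29

((0, 0, 2, 0, 0); (0, 0, 2, 2, 2); (1, 1, 0, 0, 1); (0, 3, 0, 0, 0))


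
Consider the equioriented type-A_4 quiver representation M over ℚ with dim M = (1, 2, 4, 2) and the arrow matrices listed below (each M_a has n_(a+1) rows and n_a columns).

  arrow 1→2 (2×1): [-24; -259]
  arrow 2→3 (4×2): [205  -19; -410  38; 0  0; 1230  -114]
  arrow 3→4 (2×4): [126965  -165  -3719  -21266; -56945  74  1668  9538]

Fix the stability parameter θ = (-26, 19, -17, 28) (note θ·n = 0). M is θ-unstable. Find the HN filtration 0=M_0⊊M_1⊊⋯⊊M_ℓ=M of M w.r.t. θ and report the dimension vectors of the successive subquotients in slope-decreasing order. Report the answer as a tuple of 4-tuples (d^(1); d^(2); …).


Via rank(M_{q-1}∘⋯∘M_p): M ≅ I[1,4], I[2,2], I[3,3]^2, I[3,4].
μ_θ-semistable layers: μ^(1)=28; μ^(2)=19; μ^(3)=1; μ^(4)=-17; μ^(5)=-26

((0, 0, 0, 2); (0, 1, 0, 0); (0, 1, 1, 0); (0, 0, 3, 0); (1, 0, 0, 0))


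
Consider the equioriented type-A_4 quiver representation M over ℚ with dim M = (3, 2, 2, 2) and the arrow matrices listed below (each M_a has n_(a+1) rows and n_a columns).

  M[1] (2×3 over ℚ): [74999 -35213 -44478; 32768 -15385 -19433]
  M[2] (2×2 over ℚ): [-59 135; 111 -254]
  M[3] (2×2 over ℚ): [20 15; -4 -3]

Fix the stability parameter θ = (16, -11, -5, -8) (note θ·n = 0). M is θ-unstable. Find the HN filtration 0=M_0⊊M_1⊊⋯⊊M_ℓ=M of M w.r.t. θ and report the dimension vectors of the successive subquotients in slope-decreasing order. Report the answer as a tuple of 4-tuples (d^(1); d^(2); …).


Interval decomposition of M: I[1,1], I[1,3], I[1,4], I[4,4].
HN type (ℓ=4): μ^(1)=16; μ^(2)=0; μ^(3)=-2; μ^(4)=-8

((1, 0, 0, 0); (1, 1, 1, 0); (1, 1, 1, 1); (0, 0, 0, 1))


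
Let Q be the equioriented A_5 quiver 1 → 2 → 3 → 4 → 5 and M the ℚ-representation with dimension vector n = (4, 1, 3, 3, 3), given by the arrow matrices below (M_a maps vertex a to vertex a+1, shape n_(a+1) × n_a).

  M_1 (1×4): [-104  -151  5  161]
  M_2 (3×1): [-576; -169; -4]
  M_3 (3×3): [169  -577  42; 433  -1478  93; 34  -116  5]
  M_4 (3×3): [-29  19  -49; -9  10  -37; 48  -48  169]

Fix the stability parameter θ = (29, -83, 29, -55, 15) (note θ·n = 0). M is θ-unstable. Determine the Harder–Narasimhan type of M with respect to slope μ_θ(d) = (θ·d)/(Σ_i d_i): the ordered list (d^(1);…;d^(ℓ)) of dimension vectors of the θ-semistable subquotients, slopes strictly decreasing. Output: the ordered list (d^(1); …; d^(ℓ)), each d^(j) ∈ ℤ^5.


Via rank(M_{q-1}∘⋯∘M_p): M ≅ I[1,1]^3, I[1,5], I[3,5]^2.
μ_θ-semistable layers: μ^(1)=29; μ^(2)=15; μ^(3)=-13; μ^(4)=-27

((3, 0, 0, 0, 0); (0, 0, 0, 0, 3); (0, 0, 3, 3, 0); (1, 1, 0, 0, 0))


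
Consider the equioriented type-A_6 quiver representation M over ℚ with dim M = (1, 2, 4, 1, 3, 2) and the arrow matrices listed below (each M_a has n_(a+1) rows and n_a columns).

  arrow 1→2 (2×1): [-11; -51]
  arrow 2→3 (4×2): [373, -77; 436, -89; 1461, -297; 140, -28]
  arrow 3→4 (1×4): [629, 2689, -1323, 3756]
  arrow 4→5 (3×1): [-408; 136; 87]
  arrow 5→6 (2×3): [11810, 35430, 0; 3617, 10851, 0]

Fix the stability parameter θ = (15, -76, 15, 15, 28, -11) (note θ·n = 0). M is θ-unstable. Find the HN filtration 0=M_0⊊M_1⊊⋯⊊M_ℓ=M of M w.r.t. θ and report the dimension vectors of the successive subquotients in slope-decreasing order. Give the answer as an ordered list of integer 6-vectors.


Barcode: M ≅ I[1,5], I[2,3], I[3,3]^2, I[5,5], I[5,6], I[6,6]. HN layers by μ_θ (6 steps, strictly decreasing):
  μ^(1)=28; μ^(2)=15; μ^(3)=17/2; μ^(4)=-11; μ^(5)=-61/2; μ^(6)=-76

((0, 0, 0, 0, 2, 0); (0, 0, 4, 1, 0, 0); (0, 0, 0, 0, 1, 1); (0, 0, 0, 0, 0, 1); (1, 1, 0, 0, 0, 0); (0, 1, 0, 0, 0, 0))


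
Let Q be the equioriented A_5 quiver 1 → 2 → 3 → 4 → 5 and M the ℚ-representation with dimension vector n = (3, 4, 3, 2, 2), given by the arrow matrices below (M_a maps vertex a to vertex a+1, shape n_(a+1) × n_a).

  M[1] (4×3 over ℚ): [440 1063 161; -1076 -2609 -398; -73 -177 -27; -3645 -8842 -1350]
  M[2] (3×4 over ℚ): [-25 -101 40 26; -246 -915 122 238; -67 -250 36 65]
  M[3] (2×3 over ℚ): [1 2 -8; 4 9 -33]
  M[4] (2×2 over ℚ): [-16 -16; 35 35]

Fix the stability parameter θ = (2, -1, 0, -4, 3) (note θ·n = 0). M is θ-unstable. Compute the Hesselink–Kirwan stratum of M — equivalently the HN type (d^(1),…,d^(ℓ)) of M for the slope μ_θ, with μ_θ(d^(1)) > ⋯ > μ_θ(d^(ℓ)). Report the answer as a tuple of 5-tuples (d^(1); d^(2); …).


Via rank(M_{q-1}∘⋯∘M_p): M ≅ I[1,3], I[1,4], I[1,5], I[2,2], I[5,5].
μ_θ-semistable layers: μ^(1)=3; μ^(2)=1/3; μ^(3)=-3/4; μ^(4)=-1

((0, 0, 0, 0, 2); (1, 1, 1, 0, 0); (2, 2, 2, 2, 0); (0, 1, 0, 0, 0))


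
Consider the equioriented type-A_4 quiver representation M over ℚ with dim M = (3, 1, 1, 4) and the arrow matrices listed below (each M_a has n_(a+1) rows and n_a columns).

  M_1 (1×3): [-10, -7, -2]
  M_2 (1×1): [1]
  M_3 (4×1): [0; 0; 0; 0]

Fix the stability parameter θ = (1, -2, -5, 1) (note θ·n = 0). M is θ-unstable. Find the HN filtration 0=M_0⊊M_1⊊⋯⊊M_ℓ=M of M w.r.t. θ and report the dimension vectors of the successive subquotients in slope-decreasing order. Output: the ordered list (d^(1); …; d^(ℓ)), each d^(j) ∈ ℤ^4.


Interval decomposition of M: I[1,1]^2, I[1,3], I[4,4]^4.
HN type (ℓ=2): μ^(1)=1; μ^(2)=-2

((2, 0, 0, 4); (1, 1, 1, 0))


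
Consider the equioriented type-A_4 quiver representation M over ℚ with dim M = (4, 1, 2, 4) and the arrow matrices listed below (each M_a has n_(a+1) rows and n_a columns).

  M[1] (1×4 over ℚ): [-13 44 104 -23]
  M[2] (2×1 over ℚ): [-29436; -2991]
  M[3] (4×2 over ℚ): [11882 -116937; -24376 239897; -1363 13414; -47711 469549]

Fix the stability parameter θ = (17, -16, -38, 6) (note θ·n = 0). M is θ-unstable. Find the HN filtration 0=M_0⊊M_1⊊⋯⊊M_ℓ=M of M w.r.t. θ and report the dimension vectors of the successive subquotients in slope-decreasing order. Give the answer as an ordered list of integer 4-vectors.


Interval decomposition of M: I[1,1]^3, I[1,4], I[3,4], I[4,4]^2.
HN type (ℓ=4): μ^(1)=17; μ^(2)=6; μ^(3)=-37/3; μ^(4)=-38

((3, 0, 0, 0); (0, 0, 0, 4); (1, 1, 1, 0); (0, 0, 1, 0))


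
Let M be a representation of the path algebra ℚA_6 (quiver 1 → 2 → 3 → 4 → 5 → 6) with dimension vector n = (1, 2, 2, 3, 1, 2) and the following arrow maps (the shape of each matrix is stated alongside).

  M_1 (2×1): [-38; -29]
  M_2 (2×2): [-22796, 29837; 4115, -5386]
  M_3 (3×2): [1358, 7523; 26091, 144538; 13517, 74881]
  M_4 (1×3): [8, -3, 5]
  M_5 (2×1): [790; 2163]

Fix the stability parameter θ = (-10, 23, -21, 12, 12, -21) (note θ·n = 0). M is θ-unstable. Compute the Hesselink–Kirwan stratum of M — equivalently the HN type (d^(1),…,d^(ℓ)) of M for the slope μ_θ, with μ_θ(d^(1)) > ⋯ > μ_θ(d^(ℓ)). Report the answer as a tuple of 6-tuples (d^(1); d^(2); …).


Via rank(M_{q-1}∘⋯∘M_p): M ≅ I[1,4], I[2,6], I[4,4], I[6,6].
μ_θ-semistable layers: μ^(1)=12; μ^(2)=1; μ^(3)=-10; μ^(4)=-21

((0, 0, 0, 2, 0, 0); (0, 2, 2, 1, 1, 1); (1, 0, 0, 0, 0, 0); (0, 0, 0, 0, 0, 1))


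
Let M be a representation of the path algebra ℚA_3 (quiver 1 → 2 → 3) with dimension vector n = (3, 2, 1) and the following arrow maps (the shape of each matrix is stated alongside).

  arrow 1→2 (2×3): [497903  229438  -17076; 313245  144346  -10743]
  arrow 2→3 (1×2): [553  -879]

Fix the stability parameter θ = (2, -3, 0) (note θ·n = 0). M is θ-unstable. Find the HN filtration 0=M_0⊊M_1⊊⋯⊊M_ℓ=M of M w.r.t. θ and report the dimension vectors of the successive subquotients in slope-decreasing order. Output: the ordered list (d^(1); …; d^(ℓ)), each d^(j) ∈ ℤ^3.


Via rank(M_{q-1}∘⋯∘M_p): M ≅ I[1,1], I[1,2], I[1,3].
μ_θ-semistable layers: μ^(1)=2; μ^(2)=0; μ^(3)=-1/2

((1, 0, 0); (0, 0, 1); (2, 2, 0))


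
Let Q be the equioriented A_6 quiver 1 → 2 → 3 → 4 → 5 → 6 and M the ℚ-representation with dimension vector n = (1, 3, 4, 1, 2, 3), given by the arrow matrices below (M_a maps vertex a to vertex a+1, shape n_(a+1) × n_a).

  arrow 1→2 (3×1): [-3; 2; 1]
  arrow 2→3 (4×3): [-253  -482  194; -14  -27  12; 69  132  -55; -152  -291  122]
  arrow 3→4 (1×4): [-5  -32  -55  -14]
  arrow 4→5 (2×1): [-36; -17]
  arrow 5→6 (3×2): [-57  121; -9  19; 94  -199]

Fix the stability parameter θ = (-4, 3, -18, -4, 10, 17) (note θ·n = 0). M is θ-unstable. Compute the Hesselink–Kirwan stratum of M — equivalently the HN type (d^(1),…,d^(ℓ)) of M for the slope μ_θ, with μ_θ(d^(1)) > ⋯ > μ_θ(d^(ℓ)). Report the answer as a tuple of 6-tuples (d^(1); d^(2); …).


Interval decomposition of M: I[1,6], I[2,3]^2, I[3,3], I[5,6], I[6,6].
HN type (ℓ=6): μ^(1)=17; μ^(2)=10; μ^(3)=-4; μ^(4)=-19/3; μ^(5)=-15/2; μ^(6)=-18

((0, 0, 0, 0, 0, 3); (0, 0, 0, 0, 2, 0); (0, 0, 0, 1, 0, 0); (1, 1, 1, 0, 0, 0); (0, 2, 2, 0, 0, 0); (0, 0, 1, 0, 0, 0))


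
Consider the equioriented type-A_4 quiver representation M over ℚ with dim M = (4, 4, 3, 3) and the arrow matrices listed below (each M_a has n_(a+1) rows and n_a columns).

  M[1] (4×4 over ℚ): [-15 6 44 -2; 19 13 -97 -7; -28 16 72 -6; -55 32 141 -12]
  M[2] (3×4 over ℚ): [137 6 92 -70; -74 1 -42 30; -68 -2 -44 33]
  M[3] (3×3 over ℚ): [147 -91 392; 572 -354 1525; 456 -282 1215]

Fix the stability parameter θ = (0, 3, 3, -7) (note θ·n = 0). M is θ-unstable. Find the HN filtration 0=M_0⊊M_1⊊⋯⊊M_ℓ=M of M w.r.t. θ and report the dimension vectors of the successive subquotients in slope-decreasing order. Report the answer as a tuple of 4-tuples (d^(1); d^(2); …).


Interval decomposition of M: I[1,2], I[1,3], I[1,4]^2, I[4,4].
HN type (ℓ=4): μ^(1)=3; μ^(2)=0; μ^(3)=-1/4; μ^(4)=-7

((0, 2, 1, 0); (2, 0, 0, 0); (2, 2, 2, 2); (0, 0, 0, 1))


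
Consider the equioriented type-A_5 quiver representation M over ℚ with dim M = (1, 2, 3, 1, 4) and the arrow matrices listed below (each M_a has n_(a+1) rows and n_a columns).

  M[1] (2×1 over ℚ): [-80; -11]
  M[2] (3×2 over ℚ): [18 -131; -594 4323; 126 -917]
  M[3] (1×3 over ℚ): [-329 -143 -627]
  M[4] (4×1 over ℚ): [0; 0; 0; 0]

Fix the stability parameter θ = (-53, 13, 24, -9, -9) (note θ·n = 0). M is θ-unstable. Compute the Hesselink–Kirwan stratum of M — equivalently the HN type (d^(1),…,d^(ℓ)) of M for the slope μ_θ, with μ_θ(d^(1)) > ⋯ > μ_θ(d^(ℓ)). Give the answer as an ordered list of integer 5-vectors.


Interval decomposition of M: I[1,4], I[2,2], I[3,3]^2, I[5,5]^4.
HN type (ℓ=5): μ^(1)=24; μ^(2)=13; μ^(3)=28/3; μ^(4)=-9; μ^(5)=-53

((0, 0, 2, 0, 0); (0, 1, 0, 0, 0); (0, 1, 1, 1, 0); (0, 0, 0, 0, 4); (1, 0, 0, 0, 0))


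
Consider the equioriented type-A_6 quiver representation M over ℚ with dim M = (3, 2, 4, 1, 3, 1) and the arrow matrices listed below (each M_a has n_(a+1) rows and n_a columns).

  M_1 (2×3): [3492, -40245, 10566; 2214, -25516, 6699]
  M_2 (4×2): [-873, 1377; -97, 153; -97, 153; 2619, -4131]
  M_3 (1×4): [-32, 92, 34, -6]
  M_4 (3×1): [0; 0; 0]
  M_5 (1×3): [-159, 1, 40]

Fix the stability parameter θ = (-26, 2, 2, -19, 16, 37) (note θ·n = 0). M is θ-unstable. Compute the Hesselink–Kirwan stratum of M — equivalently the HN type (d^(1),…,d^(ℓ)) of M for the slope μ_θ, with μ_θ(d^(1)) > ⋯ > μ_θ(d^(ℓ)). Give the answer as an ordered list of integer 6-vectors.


Interval decomposition of M: I[1,1], I[1,2], I[1,3], I[3,3]^2, I[3,4], I[5,5]^2, I[5,6].
HN type (ℓ=5): μ^(1)=37; μ^(2)=16; μ^(3)=2; μ^(4)=-17/2; μ^(5)=-26

((0, 0, 0, 0, 0, 1); (0, 0, 0, 0, 3, 0); (0, 2, 3, 0, 0, 0); (0, 0, 1, 1, 0, 0); (3, 0, 0, 0, 0, 0))


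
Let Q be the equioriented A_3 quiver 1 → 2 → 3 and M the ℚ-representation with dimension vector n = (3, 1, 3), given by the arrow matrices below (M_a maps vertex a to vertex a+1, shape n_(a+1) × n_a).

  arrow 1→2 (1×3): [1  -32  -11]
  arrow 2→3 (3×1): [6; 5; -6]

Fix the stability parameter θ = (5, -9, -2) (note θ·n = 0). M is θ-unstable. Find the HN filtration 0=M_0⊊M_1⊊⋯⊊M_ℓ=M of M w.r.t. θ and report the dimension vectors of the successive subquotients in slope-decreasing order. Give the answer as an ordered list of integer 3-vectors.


Interval decomposition of M: I[1,1]^2, I[1,3], I[3,3]^2.
HN type (ℓ=2): μ^(1)=5; μ^(2)=-2

((2, 0, 0); (1, 1, 3))


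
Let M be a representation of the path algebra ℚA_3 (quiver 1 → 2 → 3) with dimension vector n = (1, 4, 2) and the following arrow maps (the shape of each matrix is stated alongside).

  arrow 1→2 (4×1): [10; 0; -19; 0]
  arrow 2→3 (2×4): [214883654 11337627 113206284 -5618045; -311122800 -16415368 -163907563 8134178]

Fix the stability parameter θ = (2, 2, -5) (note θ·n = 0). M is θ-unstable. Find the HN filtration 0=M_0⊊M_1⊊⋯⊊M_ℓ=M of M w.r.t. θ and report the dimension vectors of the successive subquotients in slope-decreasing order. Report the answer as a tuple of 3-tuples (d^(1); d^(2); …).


Via rank(M_{q-1}∘⋯∘M_p): M ≅ I[1,3], I[2,2]^2, I[2,3].
μ_θ-semistable layers: μ^(1)=2; μ^(2)=-1/3; μ^(3)=-3/2

((0, 2, 0); (1, 1, 1); (0, 1, 1))


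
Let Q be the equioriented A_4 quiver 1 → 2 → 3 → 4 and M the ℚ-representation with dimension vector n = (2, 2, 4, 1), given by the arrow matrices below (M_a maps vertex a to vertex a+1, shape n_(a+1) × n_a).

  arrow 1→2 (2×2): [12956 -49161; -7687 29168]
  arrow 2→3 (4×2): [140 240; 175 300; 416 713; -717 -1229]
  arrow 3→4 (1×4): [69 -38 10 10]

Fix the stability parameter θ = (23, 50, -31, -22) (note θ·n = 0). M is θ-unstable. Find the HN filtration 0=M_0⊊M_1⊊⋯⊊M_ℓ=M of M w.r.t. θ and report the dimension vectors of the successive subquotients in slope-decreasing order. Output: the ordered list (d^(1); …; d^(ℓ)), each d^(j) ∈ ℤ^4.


Barcode: M ≅ I[1,3]^2, I[3,3], I[3,4]. HN layers by μ_θ (3 steps, strictly decreasing):
  μ^(1)=14; μ^(2)=-22; μ^(3)=-31

((2, 2, 2, 0); (0, 0, 0, 1); (0, 0, 2, 0))


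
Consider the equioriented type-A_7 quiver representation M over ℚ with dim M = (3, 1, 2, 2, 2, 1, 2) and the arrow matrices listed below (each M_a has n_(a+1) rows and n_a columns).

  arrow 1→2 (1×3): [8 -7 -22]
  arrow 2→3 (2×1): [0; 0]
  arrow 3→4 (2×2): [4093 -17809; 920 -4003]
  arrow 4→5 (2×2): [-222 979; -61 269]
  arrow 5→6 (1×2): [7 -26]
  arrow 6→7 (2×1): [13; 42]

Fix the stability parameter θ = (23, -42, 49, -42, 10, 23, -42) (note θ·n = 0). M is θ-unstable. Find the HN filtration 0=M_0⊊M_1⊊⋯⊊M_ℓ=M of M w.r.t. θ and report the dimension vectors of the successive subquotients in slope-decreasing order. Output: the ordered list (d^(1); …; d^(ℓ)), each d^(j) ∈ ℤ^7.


Barcode: M ≅ I[1,1]^2, I[1,2], I[3,5], I[3,7], I[7,7]. HN layers by μ_θ (6 steps, strictly decreasing):
  μ^(1)=23; μ^(2)=10; μ^(3)=7/2; μ^(4)=-2/5; μ^(5)=-19/2; μ^(6)=-42

((2, 0, 0, 0, 0, 0, 0); (0, 0, 0, 0, 1, 0, 0); (0, 0, 1, 1, 0, 0, 0); (0, 0, 1, 1, 1, 1, 1); (1, 1, 0, 0, 0, 0, 0); (0, 0, 0, 0, 0, 0, 1))


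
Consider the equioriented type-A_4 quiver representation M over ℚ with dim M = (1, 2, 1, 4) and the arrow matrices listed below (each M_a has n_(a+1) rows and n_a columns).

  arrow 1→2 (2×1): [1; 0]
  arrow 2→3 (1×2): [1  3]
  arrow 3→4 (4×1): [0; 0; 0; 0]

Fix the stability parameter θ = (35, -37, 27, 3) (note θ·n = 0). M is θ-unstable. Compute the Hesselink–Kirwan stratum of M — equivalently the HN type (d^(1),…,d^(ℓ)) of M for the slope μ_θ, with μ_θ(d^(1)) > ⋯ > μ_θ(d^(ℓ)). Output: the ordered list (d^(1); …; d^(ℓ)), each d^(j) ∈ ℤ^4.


Via rank(M_{q-1}∘⋯∘M_p): M ≅ I[1,3], I[2,2], I[4,4]^4.
μ_θ-semistable layers: μ^(1)=27; μ^(2)=3; μ^(3)=-1; μ^(4)=-37

((0, 0, 1, 0); (0, 0, 0, 4); (1, 1, 0, 0); (0, 1, 0, 0))


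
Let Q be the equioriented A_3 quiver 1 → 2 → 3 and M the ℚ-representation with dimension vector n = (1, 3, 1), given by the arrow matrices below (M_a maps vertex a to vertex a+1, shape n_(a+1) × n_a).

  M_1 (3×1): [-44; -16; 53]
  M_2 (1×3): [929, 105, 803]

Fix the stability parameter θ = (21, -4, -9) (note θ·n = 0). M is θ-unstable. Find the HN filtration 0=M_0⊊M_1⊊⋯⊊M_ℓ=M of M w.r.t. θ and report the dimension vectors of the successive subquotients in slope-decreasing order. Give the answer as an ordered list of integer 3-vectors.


Via rank(M_{q-1}∘⋯∘M_p): M ≅ I[1,3], I[2,2]^2.
μ_θ-semistable layers: μ^(1)=8/3; μ^(2)=-4

((1, 1, 1); (0, 2, 0))


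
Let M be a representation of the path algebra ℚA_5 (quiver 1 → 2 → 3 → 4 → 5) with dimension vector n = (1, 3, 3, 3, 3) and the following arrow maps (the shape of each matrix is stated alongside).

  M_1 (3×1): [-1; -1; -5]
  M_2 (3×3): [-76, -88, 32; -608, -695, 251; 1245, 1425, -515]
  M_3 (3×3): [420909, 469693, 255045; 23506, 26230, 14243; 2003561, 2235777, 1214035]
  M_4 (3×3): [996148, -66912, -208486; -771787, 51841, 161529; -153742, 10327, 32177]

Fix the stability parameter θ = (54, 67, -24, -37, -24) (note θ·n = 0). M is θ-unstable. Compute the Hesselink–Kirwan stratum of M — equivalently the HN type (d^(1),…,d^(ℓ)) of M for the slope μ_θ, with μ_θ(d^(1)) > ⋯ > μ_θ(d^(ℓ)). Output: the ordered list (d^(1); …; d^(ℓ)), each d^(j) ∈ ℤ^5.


Via rank(M_{q-1}∘⋯∘M_p): M ≅ I[1,5], I[2,2], I[2,5], I[3,3], I[4,5].
μ_θ-semistable layers: μ^(1)=67; μ^(2)=36/5; μ^(3)=-9/2; μ^(4)=-24; μ^(5)=-37

((0, 1, 0, 0, 0); (1, 1, 1, 1, 1); (0, 1, 1, 1, 1); (0, 0, 1, 0, 1); (0, 0, 0, 1, 0))


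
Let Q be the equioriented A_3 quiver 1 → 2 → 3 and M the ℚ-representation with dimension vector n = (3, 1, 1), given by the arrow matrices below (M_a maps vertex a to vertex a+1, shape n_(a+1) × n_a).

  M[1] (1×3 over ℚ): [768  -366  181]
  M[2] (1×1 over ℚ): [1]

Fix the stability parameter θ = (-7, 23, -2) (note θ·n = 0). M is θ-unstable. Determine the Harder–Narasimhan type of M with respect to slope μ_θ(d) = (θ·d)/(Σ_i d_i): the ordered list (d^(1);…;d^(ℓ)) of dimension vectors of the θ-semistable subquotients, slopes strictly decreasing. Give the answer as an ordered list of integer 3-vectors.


Via rank(M_{q-1}∘⋯∘M_p): M ≅ I[1,1]^2, I[1,3].
μ_θ-semistable layers: μ^(1)=21/2; μ^(2)=-7

((0, 1, 1); (3, 0, 0))


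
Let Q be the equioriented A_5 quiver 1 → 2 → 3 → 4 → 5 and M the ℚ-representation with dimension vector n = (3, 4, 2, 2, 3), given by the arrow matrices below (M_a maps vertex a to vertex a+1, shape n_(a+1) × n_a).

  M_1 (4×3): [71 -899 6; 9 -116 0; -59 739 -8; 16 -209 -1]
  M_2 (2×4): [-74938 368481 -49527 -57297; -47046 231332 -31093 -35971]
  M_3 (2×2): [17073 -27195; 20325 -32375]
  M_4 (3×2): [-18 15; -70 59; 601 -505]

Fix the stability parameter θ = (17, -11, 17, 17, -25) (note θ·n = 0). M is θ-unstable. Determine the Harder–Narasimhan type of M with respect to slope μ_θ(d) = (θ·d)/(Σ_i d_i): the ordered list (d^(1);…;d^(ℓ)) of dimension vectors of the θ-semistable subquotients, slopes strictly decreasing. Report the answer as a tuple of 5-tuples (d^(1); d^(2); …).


Barcode: M ≅ I[1,2], I[1,3], I[1,5], I[2,2], I[4,5], I[5,5]. HN layers by μ_θ (5 steps, strictly decreasing):
  μ^(1)=17; μ^(2)=3; μ^(3)=-4; μ^(4)=-11; μ^(5)=-25

((0, 0, 1, 0, 0); (3, 3, 1, 1, 1); (0, 0, 0, 1, 1); (0, 1, 0, 0, 0); (0, 0, 0, 0, 1))


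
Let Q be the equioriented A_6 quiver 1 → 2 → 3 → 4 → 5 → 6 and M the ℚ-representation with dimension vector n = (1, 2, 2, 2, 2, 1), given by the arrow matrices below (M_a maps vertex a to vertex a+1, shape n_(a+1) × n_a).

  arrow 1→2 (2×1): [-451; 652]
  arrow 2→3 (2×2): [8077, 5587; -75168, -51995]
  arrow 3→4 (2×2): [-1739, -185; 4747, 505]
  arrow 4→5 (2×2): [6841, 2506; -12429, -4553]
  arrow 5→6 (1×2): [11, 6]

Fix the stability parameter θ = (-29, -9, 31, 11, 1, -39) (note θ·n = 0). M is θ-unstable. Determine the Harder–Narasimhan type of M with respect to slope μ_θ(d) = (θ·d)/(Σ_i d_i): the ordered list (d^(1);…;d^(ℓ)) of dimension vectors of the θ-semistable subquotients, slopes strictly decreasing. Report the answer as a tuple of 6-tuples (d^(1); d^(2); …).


Barcode: M ≅ I[1,6], I[2,3], I[4,5]. HN layers by μ_θ (5 steps, strictly decreasing):
  μ^(1)=31; μ^(2)=6; μ^(3)=1; μ^(4)=-9; μ^(5)=-29

((0, 0, 1, 0, 0, 0); (0, 0, 0, 1, 1, 0); (0, 0, 1, 1, 1, 1); (0, 2, 0, 0, 0, 0); (1, 0, 0, 0, 0, 0))


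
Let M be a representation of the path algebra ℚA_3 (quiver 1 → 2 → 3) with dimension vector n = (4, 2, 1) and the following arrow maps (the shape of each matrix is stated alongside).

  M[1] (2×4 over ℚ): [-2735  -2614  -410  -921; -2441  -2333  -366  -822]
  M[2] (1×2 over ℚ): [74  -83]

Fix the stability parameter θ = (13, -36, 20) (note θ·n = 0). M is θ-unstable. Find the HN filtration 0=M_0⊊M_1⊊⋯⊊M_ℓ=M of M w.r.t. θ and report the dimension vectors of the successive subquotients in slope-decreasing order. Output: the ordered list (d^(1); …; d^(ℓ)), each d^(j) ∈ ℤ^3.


Via rank(M_{q-1}∘⋯∘M_p): M ≅ I[1,1]^2, I[1,2], I[1,3].
μ_θ-semistable layers: μ^(1)=20; μ^(2)=13; μ^(3)=-23/2

((0, 0, 1); (2, 0, 0); (2, 2, 0))


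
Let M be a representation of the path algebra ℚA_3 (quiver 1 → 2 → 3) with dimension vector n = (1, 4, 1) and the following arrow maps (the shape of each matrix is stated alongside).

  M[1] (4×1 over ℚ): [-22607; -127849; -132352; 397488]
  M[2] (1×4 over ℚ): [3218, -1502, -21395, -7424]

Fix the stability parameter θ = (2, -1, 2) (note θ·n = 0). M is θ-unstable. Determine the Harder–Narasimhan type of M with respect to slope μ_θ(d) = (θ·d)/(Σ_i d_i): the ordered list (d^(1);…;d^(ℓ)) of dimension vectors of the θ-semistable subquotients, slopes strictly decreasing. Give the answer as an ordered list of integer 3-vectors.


Barcode: M ≅ I[1,2], I[2,2]^2, I[2,3]. HN layers by μ_θ (3 steps, strictly decreasing):
  μ^(1)=2; μ^(2)=1/2; μ^(3)=-1

((0, 0, 1); (1, 1, 0); (0, 3, 0))


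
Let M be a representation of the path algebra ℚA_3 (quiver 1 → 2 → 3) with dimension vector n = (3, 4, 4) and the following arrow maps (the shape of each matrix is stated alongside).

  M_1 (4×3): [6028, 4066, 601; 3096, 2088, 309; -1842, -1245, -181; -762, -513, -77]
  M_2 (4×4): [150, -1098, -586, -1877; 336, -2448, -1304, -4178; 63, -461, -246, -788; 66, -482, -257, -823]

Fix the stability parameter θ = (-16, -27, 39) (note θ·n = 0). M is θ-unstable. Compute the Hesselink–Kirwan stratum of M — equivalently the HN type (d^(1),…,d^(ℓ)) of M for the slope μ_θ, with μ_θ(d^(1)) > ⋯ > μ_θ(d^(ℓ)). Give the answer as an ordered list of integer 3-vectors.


Via rank(M_{q-1}∘⋯∘M_p): M ≅ I[1,1], I[1,2], I[1,3], I[2,3]^2, I[3,3].
μ_θ-semistable layers: μ^(1)=39; μ^(2)=-16; μ^(3)=-43/2; μ^(4)=-27

((0, 0, 4); (1, 0, 0); (2, 2, 0); (0, 2, 0))


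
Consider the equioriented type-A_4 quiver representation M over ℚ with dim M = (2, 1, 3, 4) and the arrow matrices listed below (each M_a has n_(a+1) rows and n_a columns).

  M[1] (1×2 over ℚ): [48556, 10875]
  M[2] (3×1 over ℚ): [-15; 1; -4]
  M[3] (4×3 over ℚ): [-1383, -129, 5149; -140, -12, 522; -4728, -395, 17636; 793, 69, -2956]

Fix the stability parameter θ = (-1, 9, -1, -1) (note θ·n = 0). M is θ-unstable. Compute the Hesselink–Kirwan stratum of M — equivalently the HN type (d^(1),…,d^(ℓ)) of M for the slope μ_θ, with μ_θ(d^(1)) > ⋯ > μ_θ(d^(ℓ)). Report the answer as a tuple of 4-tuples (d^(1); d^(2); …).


Via rank(M_{q-1}∘⋯∘M_p): M ≅ I[1,1], I[1,4], I[3,4]^2, I[4,4].
μ_θ-semistable layers: μ^(1)=7/3; μ^(2)=-1

((0, 1, 1, 1); (2, 0, 2, 3))


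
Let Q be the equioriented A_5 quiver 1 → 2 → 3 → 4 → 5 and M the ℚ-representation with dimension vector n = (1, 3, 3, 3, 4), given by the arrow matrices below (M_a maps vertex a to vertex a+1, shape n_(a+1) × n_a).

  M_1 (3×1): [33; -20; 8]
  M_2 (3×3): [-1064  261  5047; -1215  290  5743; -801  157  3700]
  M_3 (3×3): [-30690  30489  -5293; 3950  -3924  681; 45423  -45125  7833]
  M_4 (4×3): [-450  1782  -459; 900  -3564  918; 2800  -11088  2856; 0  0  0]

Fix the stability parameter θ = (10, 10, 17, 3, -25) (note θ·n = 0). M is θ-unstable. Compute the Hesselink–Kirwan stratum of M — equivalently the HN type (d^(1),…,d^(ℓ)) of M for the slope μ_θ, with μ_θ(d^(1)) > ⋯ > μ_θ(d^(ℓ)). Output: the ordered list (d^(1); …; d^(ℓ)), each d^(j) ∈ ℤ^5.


Via rank(M_{q-1}∘⋯∘M_p): M ≅ I[1,4], I[2,4], I[2,5], I[5,5]^3.
μ_θ-semistable layers: μ^(1)=10; μ^(2)=5/4; μ^(3)=-25

((1, 2, 2, 2, 0); (0, 1, 1, 1, 1); (0, 0, 0, 0, 3))
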